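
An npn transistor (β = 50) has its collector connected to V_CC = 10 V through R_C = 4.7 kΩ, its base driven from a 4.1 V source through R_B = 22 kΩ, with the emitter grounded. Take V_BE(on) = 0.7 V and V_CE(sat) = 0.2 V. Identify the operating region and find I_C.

saturation; I_C ≈ 2.1 mA

Assume active: I_B = (4.1 − 0.7)/22 = 0.155 mA, giving I_C = β·I_B = 7.73 mA.
But then V_CE = 10 − 7.73×4.7 = -26.3 V < V_CE(sat) = 0.2 V — impossible in the active region.
So the transistor is saturated. With V_CE = 0.2 V, I_C = (V_CC − 0.2)/R_C = 9.8/4.7 = 2.09 mA.
Check: β·I_B = 7.73 mA > I_C = 2.09 mA, confirming saturation.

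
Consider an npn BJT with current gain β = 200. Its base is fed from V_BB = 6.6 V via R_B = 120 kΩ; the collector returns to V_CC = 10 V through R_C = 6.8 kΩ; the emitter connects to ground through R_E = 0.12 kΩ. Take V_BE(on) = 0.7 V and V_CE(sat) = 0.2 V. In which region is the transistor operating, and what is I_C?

Assume active: I_B = (6.6 − 0.7)/(120 + 201×0.12) = 0.0409 mA, I_C = β·I_B = 8.19 mA.
Then V_CE = 10 − 8.19×6.8 − 8.23×0.12 = -46.7 V < 0.2 V — the active assumption fails.
Re-solve with V_CE = 0.2 V. KCL at the emitter: V_E/R_E = (V_BB−0.7−V_E)/R_B + (V_CC−0.2−V_E)/R_C, giving V_E = 0.176 V.
I_C = (V_CC − 0.2 − V_E)/R_C = (9.8 − 0.176)/6.8 = 1.42 mA.
Check: I_B = (5.9 − 0.176)/120 = 0.0477 mA, and β·I_B = 9.54 mA > I_C, confirming saturation.

saturation; I_C ≈ 1.4 mA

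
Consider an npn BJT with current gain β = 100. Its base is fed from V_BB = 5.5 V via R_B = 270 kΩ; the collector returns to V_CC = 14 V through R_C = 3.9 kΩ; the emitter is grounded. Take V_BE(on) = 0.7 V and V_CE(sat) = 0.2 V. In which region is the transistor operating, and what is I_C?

active; I_C ≈ 1.8 mA

Assume active. Base-emitter loop: I_B = (V_BB − V_BE)/R_B = (5.5 − 0.7)/270 = 0.0178 mA.
I_C = β·I_B = 100×0.0178 = 1.78 mA.
V_CE = V_CC − I_C·R_C = 14 − 1.78×3.9 = 7.07 V > V_CE(sat), so the active-region assumption holds.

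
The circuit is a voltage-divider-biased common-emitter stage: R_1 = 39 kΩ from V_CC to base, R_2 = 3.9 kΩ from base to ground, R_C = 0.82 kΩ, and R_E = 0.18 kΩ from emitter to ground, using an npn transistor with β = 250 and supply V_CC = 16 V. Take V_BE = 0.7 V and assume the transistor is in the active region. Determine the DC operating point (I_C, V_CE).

Thevenize the base divider: V_Th = V_CC·R_2/(R_1+R_2) = 16×3.9/42.9 = 1.45 V, R_Th = R_1‖R_2 = 3.55 kΩ.
Base-emitter loop: V_Th = I_B·R_Th + V_BE + (β+1)I_B·R_E, so I_B = (1.45 − 0.7) / (3.55 + 251×0.18) = 0.0155 mA.
I_C = β·I_B = 250×0.0155 = 3.87 mA, and I_E = (β+1)I_B = 3.89 mA.
V_CE = V_CC − I_C·R_C − I_E·R_E = 16 − 3.87×0.82 − 3.89×0.18 = 12.1 V.
V_CE = 12.1 V > 0.2 V confirms active-region operation.

I_C ≈ 3.9 mA, V_CE ≈ 12 V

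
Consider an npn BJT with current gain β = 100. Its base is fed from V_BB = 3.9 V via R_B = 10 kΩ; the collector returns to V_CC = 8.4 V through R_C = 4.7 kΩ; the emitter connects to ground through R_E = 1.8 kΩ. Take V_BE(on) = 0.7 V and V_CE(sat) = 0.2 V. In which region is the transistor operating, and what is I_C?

saturation; I_C ≈ 1.2 mA

Assume active: I_B = (3.9 − 0.7)/(10 + 101×1.8) = 0.0167 mA, I_C = β·I_B = 1.67 mA.
Then V_CE = 8.4 − 1.67×4.7 − 1.69×1.8 = -2.47 V < 0.2 V — the active assumption fails.
Re-solve with V_CE = 0.2 V. KCL at the emitter: V_E/R_E = (V_BB−0.7−V_E)/R_B + (V_CC−0.2−V_E)/R_C, giving V_E = 2.38 V.
I_C = (V_CC − 0.2 − V_E)/R_C = (8.2 − 2.38)/4.7 = 1.24 mA.
Check: I_B = (3.2 − 2.38)/10 = 0.0822 mA, and β·I_B = 8.22 mA > I_C, confirming saturation.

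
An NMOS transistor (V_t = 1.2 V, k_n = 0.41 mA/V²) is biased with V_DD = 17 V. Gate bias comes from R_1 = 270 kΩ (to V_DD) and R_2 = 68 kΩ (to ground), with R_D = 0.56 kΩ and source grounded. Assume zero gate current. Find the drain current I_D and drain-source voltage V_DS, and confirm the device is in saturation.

I_D ≈ 1 mA, V_DS ≈ 16 V

V_G = V_DD·R_2/(R_1+R_2) = 17×68/338 = 3.42 V. With the source grounded, V_GS = V_G = 3.42 V.
Assume saturation: I_D = (k_n/2)(V_GS − V_t)² = (0.41/2)×(3.42 − 1.2)² = 0.205×2.22² = 1.01 mA.
V_DS = V_DD − I_D·R_D = 17 − 1.01×0.56 = 16.4 V.
Saturation requires V_DS ≥ V_GS − V_t = 2.22 V; 16.4 ≥ 2.22 ✓.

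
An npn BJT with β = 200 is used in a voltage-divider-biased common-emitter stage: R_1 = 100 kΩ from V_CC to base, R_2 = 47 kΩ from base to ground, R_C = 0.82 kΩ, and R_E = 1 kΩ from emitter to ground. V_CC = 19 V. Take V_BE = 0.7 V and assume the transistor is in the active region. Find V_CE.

V_CE ≈ 11 V

Thevenize the base divider: V_Th = V_CC·R_2/(R_1+R_2) = 19×47/147 = 6.07 V, R_Th = R_1‖R_2 = 32 kΩ.
Base-emitter loop: V_Th = I_B·R_Th + V_BE + (β+1)I_B·R_E, so I_B = (6.07 − 0.7) / (32 + 201×1) = 0.0231 mA.
I_C = β·I_B = 200×0.0231 = 4.61 mA, and I_E = (β+1)I_B = 4.64 mA.
V_CE = V_CC − I_C·R_C − I_E·R_E = 19 − 4.61×0.82 − 4.64×1 = 10.6 V.
V_CE = 10.6 V > 0.2 V confirms active-region operation.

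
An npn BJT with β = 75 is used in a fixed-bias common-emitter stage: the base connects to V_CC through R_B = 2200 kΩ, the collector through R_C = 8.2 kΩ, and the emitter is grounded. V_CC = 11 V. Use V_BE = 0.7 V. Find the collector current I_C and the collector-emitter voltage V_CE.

I_C ≈ 0.35 mA, V_CE ≈ 8.1 V

Base loop: V_CC = I_B·R_B + V_BE, so I_B = (11 − 0.7)/2200 kΩ = 0.00468 mA.
In the active region I_C = β·I_B = 75 × 0.00468 = 0.351 mA.
Collector loop: V_CE = V_CC − I_C·R_C = 11 − 0.351×8.2 = 8.12 V.
Since V_CE = 8.12 V > V_CE(sat) ≈ 0.2 V, the transistor is in the active region as assumed.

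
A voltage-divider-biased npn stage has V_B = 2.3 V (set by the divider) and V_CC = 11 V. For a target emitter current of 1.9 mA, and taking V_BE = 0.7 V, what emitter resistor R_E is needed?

V_E = V_B − V_BE = 2.3 − 0.7 = 1.6 V.
R_E = V_E / I_E = 1.6 / 1.9 = 0.842 kΩ.

R_E ≈ 0.84 kΩ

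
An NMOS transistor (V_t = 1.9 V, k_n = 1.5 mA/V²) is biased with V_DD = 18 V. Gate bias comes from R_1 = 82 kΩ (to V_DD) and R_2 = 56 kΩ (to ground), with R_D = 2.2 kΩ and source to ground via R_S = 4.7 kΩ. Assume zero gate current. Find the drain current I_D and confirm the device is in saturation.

V_G = V_DD·R_2/(R_1+R_2) = 18×56/138 = 7.3 V.
Assume saturation: I_D = (k_n/2)(V_GS − V_t)² with V_GS = V_G − I_D·R_S = 7.3 − 4.7·I_D.
Substituting gives 16.6·I_D² − 39.1·I_D + 21.9 = 0, with roots I_D = 0.915 or 1.45 mA.
The root I_D = 1.45 mA gives V_GS = 0.512 V ≤ V_t, so take I_D = 0.915 mA.
Then V_GS = 3 V and V_DS = V_DD − I_D(R_D+R_S) = 18 − 0.915×6.9 = 11.7 V.
Saturation requires V_DS ≥ V_GS − V_t = 1.1 V; 11.7 ≥ 1.1 ✓.

I_D ≈ 0.91 mA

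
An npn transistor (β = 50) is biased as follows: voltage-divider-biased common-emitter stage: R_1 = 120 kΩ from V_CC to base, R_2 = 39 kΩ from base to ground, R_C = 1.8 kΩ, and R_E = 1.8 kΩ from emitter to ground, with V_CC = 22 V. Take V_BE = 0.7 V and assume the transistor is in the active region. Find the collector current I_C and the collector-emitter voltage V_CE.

Thevenize the base divider: V_Th = V_CC·R_2/(R_1+R_2) = 22×39/159 = 5.4 V, R_Th = R_1‖R_2 = 29.4 kΩ.
Base-emitter loop: V_Th = I_B·R_Th + V_BE + (β+1)I_B·R_E, so I_B = (5.4 − 0.7) / (29.4 + 51×1.8) = 0.0387 mA.
I_C = β·I_B = 50×0.0387 = 1.94 mA, and I_E = (β+1)I_B = 1.98 mA.
V_CE = V_CC − I_C·R_C − I_E·R_E = 22 − 1.94×1.8 − 1.98×1.8 = 15 V.
V_CE = 15 V > 0.2 V confirms active-region operation.

I_C ≈ 1.9 mA, V_CE ≈ 15 V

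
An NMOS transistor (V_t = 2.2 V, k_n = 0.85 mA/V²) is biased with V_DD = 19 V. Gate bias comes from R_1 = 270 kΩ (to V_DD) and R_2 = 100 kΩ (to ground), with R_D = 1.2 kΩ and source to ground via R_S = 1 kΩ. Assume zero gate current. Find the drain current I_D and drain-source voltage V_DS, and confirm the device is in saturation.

V_G = V_DD·R_2/(R_1+R_2) = 19×100/370 = 5.14 V.
Assume saturation: I_D = (k_n/2)(V_GS − V_t)² with V_GS = V_G − I_D·R_S = 5.14 − 1·I_D.
Substituting gives 0.425·I_D² − 3.49·I_D + 3.66 = 0, with roots I_D = 1.23 or 6.99 mA.
The root I_D = 6.99 mA gives V_GS = -1.86 V ≤ V_t, so take I_D = 1.23 mA.
Then V_GS = 3.9 V and V_DS = V_DD − I_D(R_D+R_S) = 19 − 1.23×2.2 = 16.3 V.
Saturation requires V_DS ≥ V_GS − V_t = 1.7 V; 16.3 ≥ 1.7 ✓.

I_D ≈ 1.2 mA, V_DS ≈ 16 V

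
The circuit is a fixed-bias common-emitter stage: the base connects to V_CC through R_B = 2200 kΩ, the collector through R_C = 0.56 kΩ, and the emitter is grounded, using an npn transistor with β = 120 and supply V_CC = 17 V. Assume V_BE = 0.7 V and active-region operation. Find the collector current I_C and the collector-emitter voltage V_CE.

I_C ≈ 0.89 mA, V_CE ≈ 17 V

Base loop: V_CC = I_B·R_B + V_BE, so I_B = (17 − 0.7)/2200 kΩ = 0.00741 mA.
In the active region I_C = β·I_B = 120 × 0.00741 = 0.889 mA.
Collector loop: V_CE = V_CC − I_C·R_C = 17 − 0.889×0.56 = 16.5 V.
Since V_CE = 16.5 V > V_CE(sat) ≈ 0.2 V, the transistor is in the active region as assumed.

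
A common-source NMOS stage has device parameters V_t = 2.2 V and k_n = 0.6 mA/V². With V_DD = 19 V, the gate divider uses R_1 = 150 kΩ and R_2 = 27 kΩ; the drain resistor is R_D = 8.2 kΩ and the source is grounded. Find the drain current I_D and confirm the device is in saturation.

V_G = V_DD·R_2/(R_1+R_2) = 19×27/177 = 2.9 V. With the source grounded, V_GS = V_G = 2.9 V.
Assume saturation: I_D = (k_n/2)(V_GS − V_t)² = (0.6/2)×(2.9 − 2.2)² = 0.3×0.698² = 0.146 mA.
V_DS = V_DD − I_D·R_D = 19 − 0.146×8.2 = 17.8 V.
Saturation requires V_DS ≥ V_GS − V_t = 0.698 V; 17.8 ≥ 0.698 ✓.

I_D ≈ 0.15 mA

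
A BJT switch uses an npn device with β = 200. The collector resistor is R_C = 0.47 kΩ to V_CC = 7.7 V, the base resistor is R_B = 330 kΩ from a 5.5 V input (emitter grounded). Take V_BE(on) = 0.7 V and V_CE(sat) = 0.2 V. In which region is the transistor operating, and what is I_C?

Assume active. Base-emitter loop: I_B = (V_BB − V_BE)/R_B = (5.5 − 0.7)/330 = 0.0145 mA.
I_C = β·I_B = 200×0.0145 = 2.91 mA.
V_CE = V_CC − I_C·R_C = 7.7 − 2.91×0.47 = 6.33 V > V_CE(sat), so the active-region assumption holds.

active; I_C ≈ 2.9 mA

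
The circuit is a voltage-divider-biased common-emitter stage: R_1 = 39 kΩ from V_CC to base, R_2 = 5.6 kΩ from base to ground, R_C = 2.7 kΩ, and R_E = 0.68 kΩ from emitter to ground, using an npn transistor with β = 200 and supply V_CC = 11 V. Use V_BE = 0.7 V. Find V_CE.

V_CE ≈ 7.7 V

Thevenize the base divider: V_Th = V_CC·R_2/(R_1+R_2) = 11×5.6/44.6 = 1.38 V, R_Th = R_1‖R_2 = 4.9 kΩ.
Base-emitter loop: V_Th = I_B·R_Th + V_BE + (β+1)I_B·R_E, so I_B = (1.38 − 0.7) / (4.9 + 201×0.68) = 0.00481 mA.
I_C = β·I_B = 200×0.00481 = 0.962 mA, and I_E = (β+1)I_B = 0.967 mA.
V_CE = V_CC − I_C·R_C − I_E·R_E = 11 − 0.962×2.7 − 0.967×0.68 = 7.74 V.
V_CE = 7.74 V > 0.2 V confirms active-region operation.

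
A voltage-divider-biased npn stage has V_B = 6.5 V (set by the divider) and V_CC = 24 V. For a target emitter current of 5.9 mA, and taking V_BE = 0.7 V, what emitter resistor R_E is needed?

R_E ≈ 0.98 kΩ

V_E = V_B − V_BE = 6.5 − 0.7 = 5.8 V.
R_E = V_E / I_E = 5.8 / 5.9 = 0.983 kΩ.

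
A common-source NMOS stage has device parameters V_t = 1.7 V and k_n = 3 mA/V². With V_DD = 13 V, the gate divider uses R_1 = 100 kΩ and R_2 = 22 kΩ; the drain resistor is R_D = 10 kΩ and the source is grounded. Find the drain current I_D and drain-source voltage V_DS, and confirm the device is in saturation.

I_D ≈ 0.62 mA, V_DS ≈ 6.8 V

V_G = V_DD·R_2/(R_1+R_2) = 13×22/122 = 2.34 V. With the source grounded, V_GS = V_G = 2.34 V.
Assume saturation: I_D = (k_n/2)(V_GS − V_t)² = (3/2)×(2.34 − 1.7)² = 1.5×0.644² = 0.623 mA.
V_DS = V_DD − I_D·R_D = 13 − 0.623×10 = 6.77 V.
Saturation requires V_DS ≥ V_GS − V_t = 0.644 V; 6.77 ≥ 0.644 ✓.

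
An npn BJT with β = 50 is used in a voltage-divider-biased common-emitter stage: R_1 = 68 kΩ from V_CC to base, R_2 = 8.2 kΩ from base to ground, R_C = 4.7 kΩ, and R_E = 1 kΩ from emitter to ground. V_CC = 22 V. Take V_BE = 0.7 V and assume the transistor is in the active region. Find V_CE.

V_CE ≈ 14 V

Thevenize the base divider: V_Th = V_CC·R_2/(R_1+R_2) = 22×8.2/76.2 = 2.37 V, R_Th = R_1‖R_2 = 7.32 kΩ.
Base-emitter loop: V_Th = I_B·R_Th + V_BE + (β+1)I_B·R_E, so I_B = (2.37 − 0.7) / (7.32 + 51×1) = 0.0286 mA.
I_C = β·I_B = 50×0.0286 = 1.43 mA, and I_E = (β+1)I_B = 1.46 mA.
V_CE = V_CC − I_C·R_C − I_E·R_E = 22 − 1.43×4.7 − 1.46×1 = 13.8 V.
V_CE = 13.8 V > 0.2 V confirms active-region operation.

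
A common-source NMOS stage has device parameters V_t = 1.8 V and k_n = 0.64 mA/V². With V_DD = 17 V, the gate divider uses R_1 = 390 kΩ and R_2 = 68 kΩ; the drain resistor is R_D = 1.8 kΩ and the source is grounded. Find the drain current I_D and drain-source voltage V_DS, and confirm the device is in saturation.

V_G = V_DD·R_2/(R_1+R_2) = 17×68/458 = 2.52 V. With the source grounded, V_GS = V_G = 2.52 V.
Assume saturation: I_D = (k_n/2)(V_GS − V_t)² = (0.64/2)×(2.52 − 1.8)² = 0.32×0.724² = 0.168 mA.
V_DS = V_DD − I_D·R_D = 17 − 0.168×1.8 = 16.7 V.
Saturation requires V_DS ≥ V_GS − V_t = 0.724 V; 16.7 ≥ 0.724 ✓.

I_D ≈ 0.17 mA, V_DS ≈ 17 V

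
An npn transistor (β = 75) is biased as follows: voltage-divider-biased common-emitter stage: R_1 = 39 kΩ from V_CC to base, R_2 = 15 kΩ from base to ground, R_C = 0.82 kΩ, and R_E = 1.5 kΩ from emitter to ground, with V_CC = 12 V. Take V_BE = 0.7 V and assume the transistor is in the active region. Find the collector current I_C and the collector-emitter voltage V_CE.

I_C ≈ 1.6 mA, V_CE ≈ 8.3 V

Thevenize the base divider: V_Th = V_CC·R_2/(R_1+R_2) = 12×15/54 = 3.33 V, R_Th = R_1‖R_2 = 10.8 kΩ.
Base-emitter loop: V_Th = I_B·R_Th + V_BE + (β+1)I_B·R_E, so I_B = (3.33 − 0.7) / (10.8 + 76×1.5) = 0.0211 mA.
I_C = β·I_B = 75×0.0211 = 1.58 mA, and I_E = (β+1)I_B = 1.6 mA.
V_CE = V_CC − I_C·R_C − I_E·R_E = 12 − 1.58×0.82 − 1.6×1.5 = 8.3 V.
V_CE = 8.3 V > 0.2 V confirms active-region operation.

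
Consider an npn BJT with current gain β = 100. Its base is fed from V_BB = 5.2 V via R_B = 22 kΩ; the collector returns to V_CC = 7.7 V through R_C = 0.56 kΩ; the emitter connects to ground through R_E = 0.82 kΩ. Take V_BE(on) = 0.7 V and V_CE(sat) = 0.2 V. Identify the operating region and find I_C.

active; I_C ≈ 4.3 mA

Assume active. Base-emitter loop: I_B = (V_BB − V_BE)/(R_B + (β+1)R_E) = (5.2 − 0.7)/(22 + 101×0.82) = 0.0429 mA.
I_C = β·I_B = 100×0.0429 = 4.29 mA.
V_CE = V_CC − I_C·R_C − I_E·R_E = 7.7 − 4.29×0.56 − 4.34×0.82 = 1.74 V > V_CE(sat), so the active-region assumption holds.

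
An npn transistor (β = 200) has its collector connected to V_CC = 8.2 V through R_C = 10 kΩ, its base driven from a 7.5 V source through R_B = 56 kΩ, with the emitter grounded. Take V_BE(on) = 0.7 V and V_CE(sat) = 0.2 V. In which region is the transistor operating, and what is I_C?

saturation; I_C ≈ 0.8 mA

Assume active: I_B = (7.5 − 0.7)/56 = 0.121 mA, giving I_C = β·I_B = 24.3 mA.
But then V_CE = 8.2 − 24.3×10 = -235 V < V_CE(sat) = 0.2 V — impossible in the active region.
So the transistor is saturated. With V_CE = 0.2 V, I_C = (V_CC − 0.2)/R_C = 8/10 = 0.8 mA.
Check: β·I_B = 24.3 mA > I_C = 0.8 mA, confirming saturation.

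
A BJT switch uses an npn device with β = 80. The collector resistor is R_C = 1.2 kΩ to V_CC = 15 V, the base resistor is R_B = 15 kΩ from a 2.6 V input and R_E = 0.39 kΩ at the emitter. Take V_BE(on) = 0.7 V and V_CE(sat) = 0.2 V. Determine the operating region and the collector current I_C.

Assume active. Base-emitter loop: I_B = (V_BB − V_BE)/(R_B + (β+1)R_E) = (2.6 − 0.7)/(15 + 81×0.39) = 0.0408 mA.
I_C = β·I_B = 80×0.0408 = 3.26 mA.
V_CE = V_CC − I_C·R_C − I_E·R_E = 15 − 3.26×1.2 − 3.3×0.39 = 9.8 V > V_CE(sat), so the active-region assumption holds.

active; I_C ≈ 3.3 mA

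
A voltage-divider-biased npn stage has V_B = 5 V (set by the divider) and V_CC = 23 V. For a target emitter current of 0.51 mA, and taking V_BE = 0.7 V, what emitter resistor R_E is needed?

R_E ≈ 8.4 kΩ

V_E = V_B − V_BE = 5 − 0.7 = 4.3 V.
R_E = V_E / I_E = 4.3 / 0.51 = 8.43 kΩ.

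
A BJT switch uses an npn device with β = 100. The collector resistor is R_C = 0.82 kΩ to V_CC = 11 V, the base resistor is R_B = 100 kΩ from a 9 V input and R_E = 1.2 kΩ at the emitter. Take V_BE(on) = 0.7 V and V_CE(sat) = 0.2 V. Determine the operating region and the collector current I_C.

Assume active. Base-emitter loop: I_B = (V_BB − V_BE)/(R_B + (β+1)R_E) = (9 − 0.7)/(100 + 101×1.2) = 0.0375 mA.
I_C = β·I_B = 100×0.0375 = 3.75 mA.
V_CE = V_CC − I_C·R_C − I_E·R_E = 11 − 3.75×0.82 − 3.79×1.2 = 3.38 V > V_CE(sat), so the active-region assumption holds.

active; I_C ≈ 3.8 mA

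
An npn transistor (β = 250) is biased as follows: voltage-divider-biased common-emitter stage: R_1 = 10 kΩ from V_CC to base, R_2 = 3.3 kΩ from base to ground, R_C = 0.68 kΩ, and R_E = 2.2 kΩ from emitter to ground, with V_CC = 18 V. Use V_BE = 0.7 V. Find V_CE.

V_CE ≈ 13 V

Thevenize the base divider: V_Th = V_CC·R_2/(R_1+R_2) = 18×3.3/13.3 = 4.47 V, R_Th = R_1‖R_2 = 2.48 kΩ.
Base-emitter loop: V_Th = I_B·R_Th + V_BE + (β+1)I_B·R_E, so I_B = (4.47 − 0.7) / (2.48 + 251×2.2) = 0.00679 mA.
I_C = β·I_B = 250×0.00679 = 1.7 mA, and I_E = (β+1)I_B = 1.7 mA.
V_CE = V_CC − I_C·R_C − I_E·R_E = 18 − 1.7×0.68 − 1.7×2.2 = 13.1 V.
V_CE = 13.1 V > 0.2 V confirms active-region operation.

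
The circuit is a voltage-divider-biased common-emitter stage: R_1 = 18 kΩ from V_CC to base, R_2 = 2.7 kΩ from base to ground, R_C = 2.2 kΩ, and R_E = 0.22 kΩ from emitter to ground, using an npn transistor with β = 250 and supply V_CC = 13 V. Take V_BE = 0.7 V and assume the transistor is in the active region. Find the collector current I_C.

I_C ≈ 4.3 mA

Thevenize the base divider: V_Th = V_CC·R_2/(R_1+R_2) = 13×2.7/20.7 = 1.7 V, R_Th = R_1‖R_2 = 2.35 kΩ.
Base-emitter loop: V_Th = I_B·R_Th + V_BE + (β+1)I_B·R_E, so I_B = (1.7 − 0.7) / (2.35 + 251×0.22) = 0.0173 mA.
I_C = β·I_B = 250×0.0173 = 4.32 mA, and I_E = (β+1)I_B = 4.34 mA.
V_CE = V_CC − I_C·R_C − I_E·R_E = 13 − 4.32×2.2 − 4.34×0.22 = 2.53 V.
V_CE = 2.53 V > 0.2 V confirms active-region operation.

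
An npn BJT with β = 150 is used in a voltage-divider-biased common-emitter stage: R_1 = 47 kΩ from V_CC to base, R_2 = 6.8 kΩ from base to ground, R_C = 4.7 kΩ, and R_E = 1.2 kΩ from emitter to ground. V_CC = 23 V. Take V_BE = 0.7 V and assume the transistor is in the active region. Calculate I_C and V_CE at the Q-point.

Thevenize the base divider: V_Th = V_CC·R_2/(R_1+R_2) = 23×6.8/53.8 = 2.91 V, R_Th = R_1‖R_2 = 5.94 kΩ.
Base-emitter loop: V_Th = I_B·R_Th + V_BE + (β+1)I_B·R_E, so I_B = (2.91 − 0.7) / (5.94 + 151×1.2) = 0.0118 mA.
I_C = β·I_B = 150×0.0118 = 1.77 mA, and I_E = (β+1)I_B = 1.78 mA.
V_CE = V_CC − I_C·R_C − I_E·R_E = 23 − 1.77×4.7 − 1.78×1.2 = 12.5 V.
V_CE = 12.5 V > 0.2 V confirms active-region operation.

I_C ≈ 1.8 mA, V_CE ≈ 13 V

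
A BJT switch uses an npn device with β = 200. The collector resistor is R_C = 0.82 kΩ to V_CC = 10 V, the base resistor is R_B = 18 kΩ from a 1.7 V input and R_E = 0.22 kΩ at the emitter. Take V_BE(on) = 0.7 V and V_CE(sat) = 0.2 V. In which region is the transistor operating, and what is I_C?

Assume active. Base-emitter loop: I_B = (V_BB − V_BE)/(R_B + (β+1)R_E) = (1.7 − 0.7)/(18 + 201×0.22) = 0.0161 mA.
I_C = β·I_B = 200×0.0161 = 3.21 mA.
V_CE = V_CC − I_C·R_C − I_E·R_E = 10 − 3.21×0.82 − 3.23×0.22 = 6.65 V > V_CE(sat), so the active-region assumption holds.

active; I_C ≈ 3.2 mA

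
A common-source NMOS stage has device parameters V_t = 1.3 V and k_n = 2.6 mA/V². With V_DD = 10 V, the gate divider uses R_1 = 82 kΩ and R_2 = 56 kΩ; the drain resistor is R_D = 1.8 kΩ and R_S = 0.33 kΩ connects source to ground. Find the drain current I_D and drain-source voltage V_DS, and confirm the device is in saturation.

V_G = V_DD·R_2/(R_1+R_2) = 10×56/138 = 4.06 V.
Assume saturation: I_D = (k_n/2)(V_GS − V_t)² with V_GS = V_G − I_D·R_S = 4.06 − 0.33·I_D.
Substituting gives 0.142·I_D² − 3.37·I_D + 9.89 = 0, with roots I_D = 3.43 or 20.3 mA.
The root I_D = 20.3 mA gives V_GS = -2.66 V ≤ V_t, so take I_D = 3.43 mA.
Then V_GS = 2.93 V and V_DS = V_DD − I_D(R_D+R_S) = 10 − 3.43×2.13 = 2.69 V.
Saturation requires V_DS ≥ V_GS − V_t = 1.63 V; 2.69 ≥ 1.63 ✓.

I_D ≈ 3.4 mA, V_DS ≈ 2.7 V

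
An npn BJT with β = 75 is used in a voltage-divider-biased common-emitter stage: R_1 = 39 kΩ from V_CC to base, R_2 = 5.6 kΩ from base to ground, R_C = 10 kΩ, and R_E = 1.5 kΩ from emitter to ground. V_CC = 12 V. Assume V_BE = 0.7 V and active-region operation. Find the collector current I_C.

I_C ≈ 0.51 mA

Thevenize the base divider: V_Th = V_CC·R_2/(R_1+R_2) = 12×5.6/44.6 = 1.51 V, R_Th = R_1‖R_2 = 4.9 kΩ.
Base-emitter loop: V_Th = I_B·R_Th + V_BE + (β+1)I_B·R_E, so I_B = (1.51 − 0.7) / (4.9 + 76×1.5) = 0.00679 mA.
I_C = β·I_B = 75×0.00679 = 0.509 mA, and I_E = (β+1)I_B = 0.516 mA.
V_CE = V_CC − I_C·R_C − I_E·R_E = 12 − 0.509×10 − 0.516×1.5 = 6.14 V.
V_CE = 6.14 V > 0.2 V confirms active-region operation.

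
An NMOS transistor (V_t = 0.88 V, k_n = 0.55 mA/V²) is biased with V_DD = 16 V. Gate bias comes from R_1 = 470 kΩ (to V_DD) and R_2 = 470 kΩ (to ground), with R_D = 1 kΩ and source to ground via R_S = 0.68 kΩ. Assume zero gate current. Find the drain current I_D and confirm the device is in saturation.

I_D ≈ 4.5 mA

V_G = V_DD·R_2/(R_1+R_2) = 16×470/940 = 8 V.
Assume saturation: I_D = (k_n/2)(V_GS − V_t)² with V_GS = V_G − I_D·R_S = 8 − 0.68·I_D.
Substituting gives 0.127·I_D² − 3.66·I_D + 13.9 = 0, with roots I_D = 4.51 or 24.3 mA.
The root I_D = 24.3 mA gives V_GS = -8.52 V ≤ V_t, so take I_D = 4.51 mA.
Then V_GS = 4.93 V and V_DS = V_DD − I_D(R_D+R_S) = 16 − 4.51×1.68 = 8.42 V.
Saturation requires V_DS ≥ V_GS − V_t = 4.05 V; 8.42 ≥ 4.05 ✓.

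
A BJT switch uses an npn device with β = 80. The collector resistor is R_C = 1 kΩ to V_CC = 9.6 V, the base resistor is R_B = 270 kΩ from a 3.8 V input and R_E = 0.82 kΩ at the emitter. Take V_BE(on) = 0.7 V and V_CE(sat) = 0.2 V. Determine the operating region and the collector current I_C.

active; I_C ≈ 0.74 mA

Assume active. Base-emitter loop: I_B = (V_BB − V_BE)/(R_B + (β+1)R_E) = (3.8 − 0.7)/(270 + 81×0.82) = 0.00921 mA.
I_C = β·I_B = 80×0.00921 = 0.737 mA.
V_CE = V_CC − I_C·R_C − I_E·R_E = 9.6 − 0.737×1 − 0.746×0.82 = 8.25 V > V_CE(sat), so the active-region assumption holds.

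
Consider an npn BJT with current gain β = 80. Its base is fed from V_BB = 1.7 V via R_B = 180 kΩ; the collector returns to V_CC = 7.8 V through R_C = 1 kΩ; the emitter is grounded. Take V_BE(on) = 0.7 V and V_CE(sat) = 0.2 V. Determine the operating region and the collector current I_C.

Assume active. Base-emitter loop: I_B = (V_BB − V_BE)/R_B = (1.7 − 0.7)/180 = 0.00556 mA.
I_C = β·I_B = 80×0.00556 = 0.444 mA.
V_CE = V_CC − I_C·R_C = 7.8 − 0.444×1 = 7.36 V > V_CE(sat), so the active-region assumption holds.

active; I_C ≈ 0.44 mA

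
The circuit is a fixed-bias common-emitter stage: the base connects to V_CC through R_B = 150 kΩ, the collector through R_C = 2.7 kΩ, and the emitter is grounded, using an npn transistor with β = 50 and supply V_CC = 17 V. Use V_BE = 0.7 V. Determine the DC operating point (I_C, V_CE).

Base loop: V_CC = I_B·R_B + V_BE, so I_B = (17 − 0.7)/150 kΩ = 0.109 mA.
In the active region I_C = β·I_B = 50 × 0.109 = 5.43 mA.
Collector loop: V_CE = V_CC − I_C·R_C = 17 − 5.43×2.7 = 2.33 V.
Since V_CE = 2.33 V > V_CE(sat) ≈ 0.2 V, the transistor is in the active region as assumed.

I_C ≈ 5.4 mA, V_CE ≈ 2.3 V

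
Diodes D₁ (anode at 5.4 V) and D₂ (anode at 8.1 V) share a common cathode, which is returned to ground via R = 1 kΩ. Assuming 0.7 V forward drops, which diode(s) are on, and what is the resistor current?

Assume both conduct. Then node N would need to be at both 5.4−0.7 = 4.7 V and 8.1−0.7 = 7.4 V, which is impossible.
Assume only D₂ conducts: V_N = 8.1 − 0.7 = 7.4 V, so I_R = 7.4/1 = 7.4 mA.
Check D₁: its anode-to-cathode voltage is 5.4 − 7.4 = -2 V < 0.7 V, so it is off. The assumption is consistent.

Only D₂ conducts; I_R ≈ 7.4 mA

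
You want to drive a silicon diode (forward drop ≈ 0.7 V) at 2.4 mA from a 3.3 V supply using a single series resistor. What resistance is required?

R ≈ 1.1 kΩ

The resistor drops V_S − V_D = 3.3 − 0.7 = 2.6 V at 2.4 mA.
R = 2.6 V / 2.4 mA = 1.08 kΩ.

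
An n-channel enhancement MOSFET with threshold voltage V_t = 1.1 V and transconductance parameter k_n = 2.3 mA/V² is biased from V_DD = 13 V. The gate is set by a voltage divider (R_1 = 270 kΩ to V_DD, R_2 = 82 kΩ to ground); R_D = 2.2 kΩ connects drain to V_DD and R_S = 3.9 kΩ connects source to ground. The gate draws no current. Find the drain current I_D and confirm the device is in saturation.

I_D ≈ 0.35 mA

V_G = V_DD·R_2/(R_1+R_2) = 13×82/352 = 3.03 V.
Assume saturation: I_D = (k_n/2)(V_GS − V_t)² with V_GS = V_G − I_D·R_S = 3.03 − 3.9·I_D.
Substituting gives 17.5·I_D² − 18.3·I_D + 4.28 = 0, with roots I_D = 0.353 or 0.694 mA.
The root I_D = 0.694 mA gives V_GS = 0.323 V ≤ V_t, so take I_D = 0.353 mA.
Then V_GS = 1.65 V and V_DS = V_DD − I_D(R_D+R_S) = 13 − 0.353×6.1 = 10.8 V.
Saturation requires V_DS ≥ V_GS − V_t = 0.554 V; 10.8 ≥ 0.554 ✓.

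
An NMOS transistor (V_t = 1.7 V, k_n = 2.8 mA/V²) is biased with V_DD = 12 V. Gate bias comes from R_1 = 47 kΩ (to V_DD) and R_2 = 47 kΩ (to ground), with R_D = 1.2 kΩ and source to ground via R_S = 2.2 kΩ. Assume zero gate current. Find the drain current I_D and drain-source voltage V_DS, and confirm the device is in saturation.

I_D ≈ 1.5 mA, V_DS ≈ 6.9 V

V_G = V_DD·R_2/(R_1+R_2) = 12×47/94 = 6 V.
Assume saturation: I_D = (k_n/2)(V_GS − V_t)² with V_GS = V_G − I_D·R_S = 6 − 2.2·I_D.
Substituting gives 6.78·I_D² − 27.5·I_D + 25.9 = 0, with roots I_D = 1.49 or 2.57 mA.
The root I_D = 2.57 mA gives V_GS = 0.345 V ≤ V_t, so take I_D = 1.49 mA.
Then V_GS = 2.73 V and V_DS = V_DD − I_D(R_D+R_S) = 12 − 1.49×3.4 = 6.95 V.
Saturation requires V_DS ≥ V_GS − V_t = 1.03 V; 6.95 ≥ 1.03 ✓.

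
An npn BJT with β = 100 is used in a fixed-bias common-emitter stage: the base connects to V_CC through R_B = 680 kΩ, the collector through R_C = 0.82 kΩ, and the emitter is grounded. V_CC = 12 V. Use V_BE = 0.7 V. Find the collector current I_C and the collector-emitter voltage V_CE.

I_C ≈ 1.7 mA, V_CE ≈ 11 V

Base loop: V_CC = I_B·R_B + V_BE, so I_B = (12 − 0.7)/680 kΩ = 0.0166 mA.
In the active region I_C = β·I_B = 100 × 0.0166 = 1.66 mA.
Collector loop: V_CE = V_CC − I_C·R_C = 12 − 1.66×0.82 = 10.6 V.
Since V_CE = 10.6 V > V_CE(sat) ≈ 0.2 V, the transistor is in the active region as assumed.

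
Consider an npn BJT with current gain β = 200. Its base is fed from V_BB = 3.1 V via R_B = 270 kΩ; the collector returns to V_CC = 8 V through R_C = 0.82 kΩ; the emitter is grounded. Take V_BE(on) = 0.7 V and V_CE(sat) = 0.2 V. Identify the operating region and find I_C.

Assume active. Base-emitter loop: I_B = (V_BB − V_BE)/R_B = (3.1 − 0.7)/270 = 0.00889 mA.
I_C = β·I_B = 200×0.00889 = 1.78 mA.
V_CE = V_CC − I_C·R_C = 8 − 1.78×0.82 = 6.54 V > V_CE(sat), so the active-region assumption holds.

active; I_C ≈ 1.8 mA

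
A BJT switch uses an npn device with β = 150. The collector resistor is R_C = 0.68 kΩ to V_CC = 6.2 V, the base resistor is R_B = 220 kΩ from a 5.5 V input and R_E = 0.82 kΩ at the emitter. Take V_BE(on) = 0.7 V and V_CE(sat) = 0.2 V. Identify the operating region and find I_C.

active; I_C ≈ 2.1 mA

Assume active. Base-emitter loop: I_B = (V_BB − V_BE)/(R_B + (β+1)R_E) = (5.5 − 0.7)/(220 + 151×0.82) = 0.014 mA.
I_C = β·I_B = 150×0.014 = 2.09 mA.
V_CE = V_CC − I_C·R_C − I_E·R_E = 6.2 − 2.09×0.68 − 2.11×0.82 = 3.05 V > V_CE(sat), so the active-region assumption holds.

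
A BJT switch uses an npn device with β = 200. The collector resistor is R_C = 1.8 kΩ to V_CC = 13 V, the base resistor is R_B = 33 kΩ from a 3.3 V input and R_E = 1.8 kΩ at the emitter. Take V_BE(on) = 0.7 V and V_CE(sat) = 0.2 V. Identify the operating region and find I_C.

Assume active. Base-emitter loop: I_B = (V_BB − V_BE)/(R_B + (β+1)R_E) = (3.3 − 0.7)/(33 + 201×1.8) = 0.00659 mA.
I_C = β·I_B = 200×0.00659 = 1.32 mA.
V_CE = V_CC − I_C·R_C − I_E·R_E = 13 − 1.32×1.8 − 1.32×1.8 = 8.25 V > V_CE(sat), so the active-region assumption holds.

active; I_C ≈ 1.3 mA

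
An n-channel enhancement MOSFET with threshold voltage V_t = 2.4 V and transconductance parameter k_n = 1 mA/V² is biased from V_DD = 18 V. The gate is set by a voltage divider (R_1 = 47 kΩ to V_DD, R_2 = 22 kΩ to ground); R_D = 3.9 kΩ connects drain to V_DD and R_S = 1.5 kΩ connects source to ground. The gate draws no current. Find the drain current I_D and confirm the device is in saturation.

I_D ≈ 1.2 mA

V_G = V_DD·R_2/(R_1+R_2) = 18×22/69 = 5.74 V.
Assume saturation: I_D = (k_n/2)(V_GS − V_t)² with V_GS = V_G − I_D·R_S = 5.74 − 1.5·I_D.
Substituting gives 1.12·I_D² − 6.01·I_D + 5.57 = 0, with roots I_D = 1.2 or 4.15 mA.
The root I_D = 4.15 mA gives V_GS = -0.479 V ≤ V_t, so take I_D = 1.2 mA.
Then V_GS = 3.95 V and V_DS = V_DD − I_D(R_D+R_S) = 18 − 1.2×5.4 = 11.5 V.
Saturation requires V_DS ≥ V_GS − V_t = 1.55 V; 11.5 ≥ 1.55 ✓.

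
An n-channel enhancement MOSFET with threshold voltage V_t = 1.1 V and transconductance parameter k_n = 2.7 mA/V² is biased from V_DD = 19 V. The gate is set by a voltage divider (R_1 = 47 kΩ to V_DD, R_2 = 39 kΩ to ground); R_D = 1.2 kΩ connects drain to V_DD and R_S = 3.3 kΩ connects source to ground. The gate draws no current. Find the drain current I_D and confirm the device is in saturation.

V_G = V_DD·R_2/(R_1+R_2) = 19×39/86 = 8.62 V.
Assume saturation: I_D = (k_n/2)(V_GS − V_t)² with V_GS = V_G − I_D·R_S = 8.62 − 3.3·I_D.
Substituting gives 14.7·I_D² − 68·I_D + 76.3 = 0, with roots I_D = 1.92 or 2.71 mA.
The root I_D = 2.71 mA gives V_GS = -0.316 V ≤ V_t, so take I_D = 1.92 mA.
Then V_GS = 2.29 V and V_DS = V_DD − I_D(R_D+R_S) = 19 − 1.92×4.5 = 10.4 V.
Saturation requires V_DS ≥ V_GS − V_t = 1.19 V; 10.4 ≥ 1.19 ✓.

I_D ≈ 1.9 mA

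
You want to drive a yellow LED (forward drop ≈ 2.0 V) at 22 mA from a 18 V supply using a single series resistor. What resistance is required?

The resistor drops V_S − V_D = 18 − 2.0 = 16 V at 22 mA.
R = 16 V / 22 mA = 0.727 kΩ.

R ≈ 0.73 kΩ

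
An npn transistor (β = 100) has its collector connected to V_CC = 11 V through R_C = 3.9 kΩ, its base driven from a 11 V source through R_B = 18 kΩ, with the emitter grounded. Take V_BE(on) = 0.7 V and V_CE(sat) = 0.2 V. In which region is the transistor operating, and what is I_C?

Assume active: I_B = (11 − 0.7)/18 = 0.572 mA, giving I_C = β·I_B = 57.2 mA.
But then V_CE = 11 − 57.2×3.9 = -212 V < V_CE(sat) = 0.2 V — impossible in the active region.
So the transistor is saturated. With V_CE = 0.2 V, I_C = (V_CC − 0.2)/R_C = 10.8/3.9 = 2.77 mA.
Check: β·I_B = 57.2 mA > I_C = 2.77 mA, confirming saturation.

saturation; I_C ≈ 2.8 mA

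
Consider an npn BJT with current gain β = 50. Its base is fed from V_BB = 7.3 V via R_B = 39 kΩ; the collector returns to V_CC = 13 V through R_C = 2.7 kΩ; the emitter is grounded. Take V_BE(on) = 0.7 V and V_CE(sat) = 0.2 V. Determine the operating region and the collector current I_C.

Assume active: I_B = (7.3 − 0.7)/39 = 0.169 mA, giving I_C = β·I_B = 8.46 mA.
But then V_CE = 13 − 8.46×2.7 = -9.85 V < V_CE(sat) = 0.2 V — impossible in the active region.
So the transistor is saturated. With V_CE = 0.2 V, I_C = (V_CC − 0.2)/R_C = 12.8/2.7 = 4.74 mA.
Check: β·I_B = 8.46 mA > I_C = 4.74 mA, confirming saturation.

saturation; I_C ≈ 4.7 mA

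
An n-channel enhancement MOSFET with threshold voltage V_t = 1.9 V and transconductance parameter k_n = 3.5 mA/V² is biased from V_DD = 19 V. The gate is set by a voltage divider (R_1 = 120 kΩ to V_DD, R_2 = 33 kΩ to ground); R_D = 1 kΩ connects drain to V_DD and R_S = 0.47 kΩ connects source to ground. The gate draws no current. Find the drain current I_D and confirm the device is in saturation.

I_D ≈ 2.3 mA

V_G = V_DD·R_2/(R_1+R_2) = 19×33/153 = 4.1 V.
Assume saturation: I_D = (k_n/2)(V_GS − V_t)² with V_GS = V_G − I_D·R_S = 4.1 − 0.47·I_D.
Substituting gives 0.387·I_D² − 4.62·I_D + 8.45 = 0, with roots I_D = 2.26 or 9.68 mA.
The root I_D = 9.68 mA gives V_GS = -0.452 V ≤ V_t, so take I_D = 2.26 mA.
Then V_GS = 3.04 V and V_DS = V_DD − I_D(R_D+R_S) = 19 − 2.26×1.47 = 15.7 V.
Saturation requires V_DS ≥ V_GS − V_t = 1.14 V; 15.7 ≥ 1.14 ✓.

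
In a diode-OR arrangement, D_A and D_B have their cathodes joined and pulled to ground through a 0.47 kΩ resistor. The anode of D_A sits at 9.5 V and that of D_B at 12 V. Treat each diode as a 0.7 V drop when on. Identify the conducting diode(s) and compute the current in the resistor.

Only D_B conducts; I_R ≈ 24 mA

Assume both conduct. Then node N would need to be at both 9.5−0.7 = 8.8 V and 12−0.7 = 11.3 V, which is impossible.
Assume only D_B conducts: V_N = 12 − 0.7 = 11.3 V, so I_R = 11.3/0.47 = 24 mA.
Check D_A: its anode-to-cathode voltage is 9.5 − 11.3 = -1.8 V < 0.7 V, so it is off. The assumption is consistent.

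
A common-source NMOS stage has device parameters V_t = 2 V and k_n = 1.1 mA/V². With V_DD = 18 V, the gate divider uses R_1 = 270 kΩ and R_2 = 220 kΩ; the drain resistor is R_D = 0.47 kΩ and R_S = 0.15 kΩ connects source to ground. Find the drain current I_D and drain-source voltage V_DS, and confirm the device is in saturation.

V_G = V_DD·R_2/(R_1+R_2) = 18×220/490 = 8.08 V.
Assume saturation: I_D = (k_n/2)(V_GS − V_t)² with V_GS = V_G − I_D·R_S = 8.08 − 0.15·I_D.
Substituting gives 0.0124·I_D² − 2·I_D + 20.3 = 0, with roots I_D = 10.9 or 151 mA.
The root I_D = 151 mA gives V_GS = -14.6 V ≤ V_t, so take I_D = 10.9 mA.
Then V_GS = 6.45 V and V_DS = V_DD − I_D(R_D+R_S) = 18 − 10.9×0.62 = 11.3 V.
Saturation requires V_DS ≥ V_GS − V_t = 4.45 V; 11.3 ≥ 4.45 ✓.

I_D ≈ 11 mA, V_DS ≈ 11 V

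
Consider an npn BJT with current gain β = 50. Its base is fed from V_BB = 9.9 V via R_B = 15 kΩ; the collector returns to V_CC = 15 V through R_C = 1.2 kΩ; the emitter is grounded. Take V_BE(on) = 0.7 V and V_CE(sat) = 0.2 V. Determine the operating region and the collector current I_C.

Assume active: I_B = (9.9 − 0.7)/15 = 0.613 mA, giving I_C = β·I_B = 30.7 mA.
But then V_CE = 15 − 30.7×1.2 = -21.8 V < V_CE(sat) = 0.2 V — impossible in the active region.
So the transistor is saturated. With V_CE = 0.2 V, I_C = (V_CC − 0.2)/R_C = 14.8/1.2 = 12.3 mA.
Check: β·I_B = 30.7 mA > I_C = 12.3 mA, confirming saturation.

saturation; I_C ≈ 12 mA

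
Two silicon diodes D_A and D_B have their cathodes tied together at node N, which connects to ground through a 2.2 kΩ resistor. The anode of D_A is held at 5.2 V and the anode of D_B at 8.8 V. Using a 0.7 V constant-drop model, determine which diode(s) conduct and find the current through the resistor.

Only D_B conducts; I_R ≈ 3.7 mA

Assume both conduct. Then node N would need to be at both 5.2−0.7 = 4.5 V and 8.8−0.7 = 8.1 V, which is impossible.
Assume only D_B conducts: V_N = 8.8 − 0.7 = 8.1 V, so I_R = 8.1/2.2 = 3.68 mA.
Check D_A: its anode-to-cathode voltage is 5.2 − 8.1 = -2.9 V < 0.7 V, so it is off. The assumption is consistent.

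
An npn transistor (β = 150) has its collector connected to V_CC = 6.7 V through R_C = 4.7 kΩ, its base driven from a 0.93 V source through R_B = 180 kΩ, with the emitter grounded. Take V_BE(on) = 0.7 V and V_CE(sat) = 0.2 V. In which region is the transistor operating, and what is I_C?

active; I_C ≈ 0.19 mA

Assume active. Base-emitter loop: I_B = (V_BB − V_BE)/R_B = (0.93 − 0.7)/180 = 0.00128 mA.
I_C = β·I_B = 150×0.00128 = 0.192 mA.
V_CE = V_CC − I_C·R_C = 6.7 − 0.192×4.7 = 5.8 V > V_CE(sat), so the active-region assumption holds.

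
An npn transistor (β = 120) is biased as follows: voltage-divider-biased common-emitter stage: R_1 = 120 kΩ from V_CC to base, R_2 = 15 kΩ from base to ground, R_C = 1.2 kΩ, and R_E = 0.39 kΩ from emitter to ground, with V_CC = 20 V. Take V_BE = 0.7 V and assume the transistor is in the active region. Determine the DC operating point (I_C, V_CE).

I_C ≈ 3 mA, V_CE ≈ 15 V

Thevenize the base divider: V_Th = V_CC·R_2/(R_1+R_2) = 20×15/135 = 2.22 V, R_Th = R_1‖R_2 = 13.3 kΩ.
Base-emitter loop: V_Th = I_B·R_Th + V_BE + (β+1)I_B·R_E, so I_B = (2.22 − 0.7) / (13.3 + 121×0.39) = 0.0252 mA.
I_C = β·I_B = 120×0.0252 = 3.02 mA, and I_E = (β+1)I_B = 3.04 mA.
V_CE = V_CC − I_C·R_C − I_E·R_E = 20 − 3.02×1.2 − 3.04×0.39 = 15.2 V.
V_CE = 15.2 V > 0.2 V confirms active-region operation.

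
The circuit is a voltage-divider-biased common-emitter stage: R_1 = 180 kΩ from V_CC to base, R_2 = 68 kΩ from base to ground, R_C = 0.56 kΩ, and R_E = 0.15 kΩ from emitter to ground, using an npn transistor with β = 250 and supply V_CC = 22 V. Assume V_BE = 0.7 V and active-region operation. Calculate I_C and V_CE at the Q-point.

Thevenize the base divider: V_Th = V_CC·R_2/(R_1+R_2) = 22×68/248 = 6.03 V, R_Th = R_1‖R_2 = 49.4 kΩ.
Base-emitter loop: V_Th = I_B·R_Th + V_BE + (β+1)I_B·R_E, so I_B = (6.03 − 0.7) / (49.4 + 251×0.15) = 0.0613 mA.
I_C = β·I_B = 250×0.0613 = 15.3 mA, and I_E = (β+1)I_B = 15.4 mA.
V_CE = V_CC − I_C·R_C − I_E·R_E = 22 − 15.3×0.56 − 15.4×0.15 = 11.1 V.
V_CE = 11.1 V > 0.2 V confirms active-region operation.

I_C ≈ 15 mA, V_CE ≈ 11 V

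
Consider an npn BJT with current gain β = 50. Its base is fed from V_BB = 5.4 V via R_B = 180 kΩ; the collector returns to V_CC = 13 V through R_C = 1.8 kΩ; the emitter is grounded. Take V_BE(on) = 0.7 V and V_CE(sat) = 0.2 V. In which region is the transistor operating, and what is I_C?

Assume active. Base-emitter loop: I_B = (V_BB − V_BE)/R_B = (5.4 − 0.7)/180 = 0.0261 mA.
I_C = β·I_B = 50×0.0261 = 1.31 mA.
V_CE = V_CC − I_C·R_C = 13 − 1.31×1.8 = 10.7 V > V_CE(sat), so the active-region assumption holds.

active; I_C ≈ 1.3 mA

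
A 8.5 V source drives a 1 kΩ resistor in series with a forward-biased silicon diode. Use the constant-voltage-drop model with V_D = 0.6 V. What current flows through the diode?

I ≈ 7.9 mA

KVL around the loop: 8.5 = V_D + I·R = 0.6 + I × 1 kΩ.
So I = (8.5 − 0.6) / 1 kΩ = 7.9 / 1 = 7.9 mA.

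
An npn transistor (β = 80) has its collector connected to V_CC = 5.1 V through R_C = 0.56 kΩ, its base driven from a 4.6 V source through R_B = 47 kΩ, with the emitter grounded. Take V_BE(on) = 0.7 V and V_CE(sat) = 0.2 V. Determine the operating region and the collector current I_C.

active; I_C ≈ 6.6 mA

Assume active. Base-emitter loop: I_B = (V_BB − V_BE)/R_B = (4.6 − 0.7)/47 = 0.083 mA.
I_C = β·I_B = 80×0.083 = 6.64 mA.
V_CE = V_CC − I_C·R_C = 5.1 − 6.64×0.56 = 1.38 V > V_CE(sat), so the active-region assumption holds.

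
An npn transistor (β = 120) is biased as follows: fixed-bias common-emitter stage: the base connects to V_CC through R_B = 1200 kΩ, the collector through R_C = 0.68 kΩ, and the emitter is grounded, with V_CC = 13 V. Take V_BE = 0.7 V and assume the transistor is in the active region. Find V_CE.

Base loop: V_CC = I_B·R_B + V_BE, so I_B = (13 − 0.7)/1200 kΩ = 0.0103 mA.
In the active region I_C = β·I_B = 120 × 0.0103 = 1.23 mA.
Collector loop: V_CE = V_CC − I_C·R_C = 13 − 1.23×0.68 = 12.2 V.
Since V_CE = 12.2 V > V_CE(sat) ≈ 0.2 V, the transistor is in the active region as assumed.

V_CE ≈ 12 V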